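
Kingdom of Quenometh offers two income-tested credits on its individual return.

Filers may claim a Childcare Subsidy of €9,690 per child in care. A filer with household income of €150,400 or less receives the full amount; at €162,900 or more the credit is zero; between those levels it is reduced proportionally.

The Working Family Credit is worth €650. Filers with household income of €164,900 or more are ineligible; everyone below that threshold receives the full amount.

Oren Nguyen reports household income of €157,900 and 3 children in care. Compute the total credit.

Childcare Subsidy: base = 3 × €9,690 = €29,070. €157,900 is €7,500 into a €12,500 phase-out range, leaving 5,000/12,500 of the credit: €29,070 × 5,000/12,500 = €11,628.
Working Family Credit: €157,900 is below the €164,900 cutoff, so the full €650 applies.
Total: €11,628 + €650 = €12,278.

€12,278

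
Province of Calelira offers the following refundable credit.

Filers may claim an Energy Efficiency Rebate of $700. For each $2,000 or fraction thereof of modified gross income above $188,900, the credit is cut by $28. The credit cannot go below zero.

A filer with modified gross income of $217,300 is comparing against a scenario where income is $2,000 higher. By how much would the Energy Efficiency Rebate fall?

At $217,300 — income exceeds $188,900 by $28,400, which is 15 full-or-partial $2,000 increments; reduction = 15 × $28 = $420, leaving $280.
At $219,300 — income exceeds $188,900 by $30,400, which is 16 full-or-partial $2,000 increments; reduction = 16 × $28 = $448, leaving $252.
Lost: $280 − $252 = $28.

$28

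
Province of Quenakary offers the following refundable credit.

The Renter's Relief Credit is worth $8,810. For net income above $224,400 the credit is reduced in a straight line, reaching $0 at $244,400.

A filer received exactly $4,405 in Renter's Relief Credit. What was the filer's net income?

$234,400

$4,405 is 4,405/8,810 of the full $8,810, so 4,405/8,810 of the $20,000 range has been used: income = $224,400 + $20,000 × 4,405/8,810 = $234,400.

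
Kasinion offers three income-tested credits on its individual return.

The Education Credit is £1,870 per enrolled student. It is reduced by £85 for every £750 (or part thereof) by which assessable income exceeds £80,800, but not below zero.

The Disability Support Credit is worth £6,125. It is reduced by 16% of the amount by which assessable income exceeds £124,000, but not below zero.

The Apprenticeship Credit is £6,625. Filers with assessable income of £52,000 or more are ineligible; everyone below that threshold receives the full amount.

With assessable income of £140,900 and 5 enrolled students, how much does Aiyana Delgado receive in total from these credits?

Education Credit: base = 5 × £1,870 = £9,350. income exceeds £80,800 by £60,100, which is 81 full-or-partial £750 increments; reduction = 81 × £85 = £6,885, leaving £2,465.
Disability Support Credit: 16% of the £16,900 excess over £124,000 is £2,704; credit = £6,125 − £2,704 = £3,421.
Apprenticeship Credit: £140,900 meets or exceeds the £52,000 cutoff, so the credit is £0.
Total: £2,465 + £3,421 + £0 = £5,886.

£5,886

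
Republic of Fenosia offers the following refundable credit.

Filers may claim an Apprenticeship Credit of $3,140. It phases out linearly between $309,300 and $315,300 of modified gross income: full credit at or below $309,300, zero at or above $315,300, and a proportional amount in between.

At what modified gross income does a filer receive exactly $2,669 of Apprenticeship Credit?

$2,669 is 2,669/3,140 of the full $3,140, so 471/3,140 of the $6,000 range has been used: income = $309,300 + $6,000 × 471/3,140 = $310,200.

$310,200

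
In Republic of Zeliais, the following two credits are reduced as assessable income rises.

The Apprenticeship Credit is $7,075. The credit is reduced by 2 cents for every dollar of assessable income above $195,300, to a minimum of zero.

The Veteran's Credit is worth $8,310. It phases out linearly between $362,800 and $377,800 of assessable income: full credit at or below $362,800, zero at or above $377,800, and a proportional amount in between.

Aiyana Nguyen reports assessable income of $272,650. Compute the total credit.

$13,838

Apprenticeship Credit: 2% of the $77,350 excess over $195,300 is $1,547; credit = $7,075 − $1,547 = $5,528.
Veteran's Credit: $272,650 is at or below the $362,800 threshold, so the full $8,310 applies.
Total: $5,528 + $8,310 = $13,838.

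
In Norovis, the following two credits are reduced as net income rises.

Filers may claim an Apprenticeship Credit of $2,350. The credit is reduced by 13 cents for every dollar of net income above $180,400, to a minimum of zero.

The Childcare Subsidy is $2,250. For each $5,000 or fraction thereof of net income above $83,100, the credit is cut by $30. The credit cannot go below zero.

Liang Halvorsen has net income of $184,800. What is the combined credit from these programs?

$3,398

Apprenticeship Credit: 13% of the $4,400 excess over $180,400 is $572; credit = $2,350 − $572 = $1,778.
Childcare Subsidy: income exceeds $83,100 by $101,700, which is 21 full-or-partial $5,000 increments; reduction = 21 × $30 = $630, leaving $1,620.
Total: $1,778 + $1,620 = $3,398.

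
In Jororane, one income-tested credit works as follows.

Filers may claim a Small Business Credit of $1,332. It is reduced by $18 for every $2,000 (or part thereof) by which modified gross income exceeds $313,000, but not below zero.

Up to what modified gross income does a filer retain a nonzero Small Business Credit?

$459,000

After 73 increments the reduction is 73 × $18 = $1,314, leaving $18; one more increment wipes it out. Increment 73 ends at excess 73 × $2,000 = $146,000, so the highest qualifying income is $313,000 + $146,000 = $459,000.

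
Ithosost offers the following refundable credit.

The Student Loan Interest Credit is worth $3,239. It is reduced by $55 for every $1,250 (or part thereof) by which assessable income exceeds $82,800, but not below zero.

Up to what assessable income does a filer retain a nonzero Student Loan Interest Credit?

After 58 increments the reduction is 58 × $55 = $3,190, leaving $49; one more increment wipes it out. Increment 58 ends at excess 58 × $1,250 = $72,500, so the highest qualifying income is $82,800 + $72,500 = $155,300.

$155,300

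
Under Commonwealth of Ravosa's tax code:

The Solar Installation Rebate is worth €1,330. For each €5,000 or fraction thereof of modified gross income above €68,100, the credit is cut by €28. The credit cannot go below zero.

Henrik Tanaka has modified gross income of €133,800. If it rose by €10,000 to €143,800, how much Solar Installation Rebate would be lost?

At €133,800 — income exceeds €68,100 by €65,700, which is 14 full-or-partial €5,000 increments; reduction = 14 × €28 = €392, leaving €938.
At €143,800 — income exceeds €68,100 by €75,700, which is 16 full-or-partial €5,000 increments; reduction = 16 × €28 = €448, leaving €882.
Lost: €938 − €882 = €56.

€56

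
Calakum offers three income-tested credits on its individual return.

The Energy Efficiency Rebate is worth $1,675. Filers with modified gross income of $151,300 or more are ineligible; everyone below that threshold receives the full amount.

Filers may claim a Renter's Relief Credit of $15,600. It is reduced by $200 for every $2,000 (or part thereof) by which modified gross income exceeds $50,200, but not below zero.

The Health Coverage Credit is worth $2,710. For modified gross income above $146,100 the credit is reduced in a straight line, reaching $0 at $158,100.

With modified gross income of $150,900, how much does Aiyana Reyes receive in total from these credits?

$8,701

Energy Efficiency Rebate: $150,900 is below the $151,300 cutoff, so the full $1,675 applies.
Renter's Relief Credit: income exceeds $50,200 by $100,700, which is 51 full-or-partial $2,000 increments; reduction = 51 × $200 = $10,200, leaving $5,400.
Health Coverage Credit: $150,900 is $4,800 into a $12,000 phase-out range, leaving 7,200/12,000 of the credit: $2,710 × 7,200/12,000 = $1,626.
Total: $1,675 + $5,400 + $1,626 = $8,701.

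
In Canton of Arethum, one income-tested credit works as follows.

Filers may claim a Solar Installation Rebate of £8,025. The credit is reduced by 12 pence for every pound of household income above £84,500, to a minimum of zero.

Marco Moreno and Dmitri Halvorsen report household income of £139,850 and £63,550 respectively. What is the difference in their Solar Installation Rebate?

£6,642

Marco (£139,850): Solar Installation Rebate: 12% of the £55,350 excess over £84,500 is £6,642; credit = £8,025 − £6,642 = £1,383.
Dmitri (£63,550): Solar Installation Rebate: £63,550 is at or below the £84,500 threshold, so the full £8,025 applies.
Difference: |£1,383 − £8,025| = £6,642.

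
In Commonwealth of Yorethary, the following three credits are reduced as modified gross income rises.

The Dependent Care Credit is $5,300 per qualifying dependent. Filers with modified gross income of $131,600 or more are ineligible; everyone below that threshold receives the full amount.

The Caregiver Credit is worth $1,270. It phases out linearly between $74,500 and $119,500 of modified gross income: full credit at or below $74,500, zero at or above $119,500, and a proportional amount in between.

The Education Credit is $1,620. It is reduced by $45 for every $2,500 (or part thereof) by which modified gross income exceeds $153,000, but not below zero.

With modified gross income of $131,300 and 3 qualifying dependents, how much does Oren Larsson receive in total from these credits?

$17,520

Dependent Care Credit: base = 3 × $5,300 = $15,900. $131,300 is below the $131,600 cutoff, so the full $15,900 applies.
Caregiver Credit: $131,300 is at or above $119,500, so the credit is $0.
Education Credit: $131,300 is at or below the $153,000 threshold, so the full $1,620 applies.
Total: $15,900 + $0 + $1,620 = $17,520.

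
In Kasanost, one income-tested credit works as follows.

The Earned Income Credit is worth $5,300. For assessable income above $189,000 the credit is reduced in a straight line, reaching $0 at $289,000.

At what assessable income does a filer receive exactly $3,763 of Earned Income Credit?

$3,763 is 3,763/5,300 of the full $5,300, so 1,537/5,300 of the $100,000 range has been used: income = $189,000 + $100,000 × 1,537/5,300 = $218,000.

$218,000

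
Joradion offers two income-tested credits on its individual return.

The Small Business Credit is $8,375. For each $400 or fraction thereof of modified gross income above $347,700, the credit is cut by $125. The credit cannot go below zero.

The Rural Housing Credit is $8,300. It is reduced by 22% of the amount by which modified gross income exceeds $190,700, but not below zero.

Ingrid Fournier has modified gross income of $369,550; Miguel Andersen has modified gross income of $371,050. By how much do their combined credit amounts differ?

Ingrid ($369,550): Small Business Credit: income exceeds $347,700 by $21,850, which is 55 full-or-partial $400 increments; reduction = 55 × $125 = $6,875, leaving $1,500. Rural Housing Credit: 22% of the $178,850 excess over $190,700 is $39,347 ≥ base, so the credit is $0. total $1,500 + $0 = $1,500
Miguel ($371,050): Small Business Credit: income exceeds $347,700 by $23,350, which is 59 full-or-partial $400 increments; reduction = 59 × $125 = $7,375, leaving $1,000. Rural Housing Credit: 22% of the $180,350 excess over $190,700 is $39,677 ≥ base, so the credit is $0. total $1,000 + $0 = $1,000
Difference: |$1,500 − $1,000| = $500.

$500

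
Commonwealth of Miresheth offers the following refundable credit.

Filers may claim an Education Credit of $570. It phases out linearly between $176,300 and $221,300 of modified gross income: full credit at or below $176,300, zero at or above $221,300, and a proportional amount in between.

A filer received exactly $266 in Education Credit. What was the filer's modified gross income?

$266 is 266/570 of the full $570, so 304/570 of the $45,000 range has been used: income = $176,300 + $45,000 × 304/570 = $200,300.

$200,300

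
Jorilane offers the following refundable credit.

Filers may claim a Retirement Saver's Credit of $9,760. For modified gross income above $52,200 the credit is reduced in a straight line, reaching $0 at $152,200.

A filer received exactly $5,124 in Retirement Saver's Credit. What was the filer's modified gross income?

$99,700

$5,124 is 5,124/9,760 of the full $9,760, so 4,636/9,760 of the $100,000 range has been used: income = $52,200 + $100,000 × 4,636/9,760 = $99,700.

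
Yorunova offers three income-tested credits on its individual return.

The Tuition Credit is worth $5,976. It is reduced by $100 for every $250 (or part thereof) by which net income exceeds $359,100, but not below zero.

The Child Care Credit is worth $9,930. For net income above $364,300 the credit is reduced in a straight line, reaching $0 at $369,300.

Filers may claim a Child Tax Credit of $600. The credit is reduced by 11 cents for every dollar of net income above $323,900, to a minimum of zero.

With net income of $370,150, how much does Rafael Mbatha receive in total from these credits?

Tuition Credit: income exceeds $359,100 by $11,050, which is 45 full-or-partial $250 increments; reduction = 45 × $100 = $4,500, leaving $1,476.
Child Care Credit: $370,150 is at or above $369,300, so the credit is $0.
Child Tax Credit: 11% of the $46,250 excess over $323,900 is $5,087.50 ≥ base, so the credit is $0.
Total: $1,476 + $0 + $0 = $1,476.

$1,476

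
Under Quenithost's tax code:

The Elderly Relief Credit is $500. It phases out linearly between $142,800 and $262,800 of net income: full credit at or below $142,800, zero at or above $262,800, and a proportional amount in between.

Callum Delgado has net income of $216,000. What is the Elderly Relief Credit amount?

$195

Elderly Relief Credit: $216,000 is $73,200 into a $120,000 phase-out range, leaving 46,800/120,000 of the credit: $500 × 46,800/120,000 = $195.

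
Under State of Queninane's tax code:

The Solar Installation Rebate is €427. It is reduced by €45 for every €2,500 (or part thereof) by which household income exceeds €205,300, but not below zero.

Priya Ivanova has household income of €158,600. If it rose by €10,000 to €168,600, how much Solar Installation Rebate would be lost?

€0

At €158,600 — €158,600 is at or below the €205,300 threshold, so the full €427 applies.
At €168,600 — €168,600 is at or below the €205,300 threshold, so the full €427 applies.
Lost: €427 − €427 = €0.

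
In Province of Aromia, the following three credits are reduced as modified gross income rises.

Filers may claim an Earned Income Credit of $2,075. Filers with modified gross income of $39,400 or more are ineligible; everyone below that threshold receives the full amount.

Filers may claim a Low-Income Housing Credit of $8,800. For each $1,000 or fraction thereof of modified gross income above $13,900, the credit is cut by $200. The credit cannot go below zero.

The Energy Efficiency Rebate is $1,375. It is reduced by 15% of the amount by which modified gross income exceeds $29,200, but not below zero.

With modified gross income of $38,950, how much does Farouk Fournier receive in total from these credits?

Earned Income Credit: $38,950 is below the $39,400 cutoff, so the full $2,075 applies.
Low-Income Housing Credit: income exceeds $13,900 by $25,050, which is 26 full-or-partial $1,000 increments; reduction = 26 × $200 = $5,200, leaving $3,600.
Energy Efficiency Rebate: 15% of the $9,750 excess over $29,200 is $1,462.50 ≥ base, so the credit is $0.
Total: $2,075 + $3,600 + $0 = $5,675.

$5,675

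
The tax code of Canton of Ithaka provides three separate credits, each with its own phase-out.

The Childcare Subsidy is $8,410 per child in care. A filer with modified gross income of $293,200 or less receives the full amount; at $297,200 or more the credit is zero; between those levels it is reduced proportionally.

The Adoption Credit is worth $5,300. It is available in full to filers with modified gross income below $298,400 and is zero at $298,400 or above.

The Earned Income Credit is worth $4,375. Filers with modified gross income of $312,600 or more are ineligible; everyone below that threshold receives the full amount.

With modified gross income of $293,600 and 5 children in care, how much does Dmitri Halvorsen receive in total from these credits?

Childcare Subsidy: base = 5 × $8,410 = $42,050. $293,600 is $400 into a $4,000 phase-out range, leaving 3,600/4,000 of the credit: $42,050 × 3,600/4,000 = $37,845.
Adoption Credit: $293,600 is below the $298,400 cutoff, so the full $5,300 applies.
Earned Income Credit: $293,600 is below the $312,600 cutoff, so the full $4,375 applies.
Total: $37,845 + $5,300 + $4,375 = $47,520.

$47,520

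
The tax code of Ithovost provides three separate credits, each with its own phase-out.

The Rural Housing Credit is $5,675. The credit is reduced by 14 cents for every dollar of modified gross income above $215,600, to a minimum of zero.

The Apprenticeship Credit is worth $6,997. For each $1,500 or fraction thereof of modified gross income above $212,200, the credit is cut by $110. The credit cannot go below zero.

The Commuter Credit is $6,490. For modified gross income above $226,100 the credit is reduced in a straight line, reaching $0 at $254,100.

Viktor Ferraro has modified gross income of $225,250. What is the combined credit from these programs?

Rural Housing Credit: 14% of the $9,650 excess over $215,600 is $1,351; credit = $5,675 − $1,351 = $4,324.
Apprenticeship Credit: income exceeds $212,200 by $13,050, which is 9 full-or-partial $1,500 increments; reduction = 9 × $110 = $990, leaving $6,007.
Commuter Credit: $225,250 is at or below the $226,100 threshold, so the full $6,490 applies.
Total: $4,324 + $6,007 + $6,490 = $16,821.

$16,821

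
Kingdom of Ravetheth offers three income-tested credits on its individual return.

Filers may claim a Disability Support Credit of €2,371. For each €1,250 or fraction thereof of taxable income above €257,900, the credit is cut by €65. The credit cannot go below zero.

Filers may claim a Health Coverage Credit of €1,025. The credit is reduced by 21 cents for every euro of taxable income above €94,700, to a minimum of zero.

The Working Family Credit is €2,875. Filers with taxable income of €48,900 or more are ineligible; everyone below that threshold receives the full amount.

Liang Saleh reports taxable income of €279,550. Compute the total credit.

€1,201

Disability Support Credit: income exceeds €257,900 by €21,650, which is 18 full-or-partial €1,250 increments; reduction = 18 × €65 = €1,170, leaving €1,201.
Health Coverage Credit: 21% of the €184,850 excess over €94,700 is €38,818.50 ≥ base, so the credit is €0.
Working Family Credit: €279,550 meets or exceeds the €48,900 cutoff, so the credit is €0.
Total: €1,201 + €0 + €0 = €1,201.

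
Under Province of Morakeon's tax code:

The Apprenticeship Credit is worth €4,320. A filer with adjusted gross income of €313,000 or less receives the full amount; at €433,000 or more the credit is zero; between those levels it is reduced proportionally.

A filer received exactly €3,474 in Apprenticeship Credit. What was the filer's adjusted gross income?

€3,474 is 3,474/4,320 of the full €4,320, so 846/4,320 of the €120,000 range has been used: income = €313,000 + €120,000 × 846/4,320 = €336,500.

€336,500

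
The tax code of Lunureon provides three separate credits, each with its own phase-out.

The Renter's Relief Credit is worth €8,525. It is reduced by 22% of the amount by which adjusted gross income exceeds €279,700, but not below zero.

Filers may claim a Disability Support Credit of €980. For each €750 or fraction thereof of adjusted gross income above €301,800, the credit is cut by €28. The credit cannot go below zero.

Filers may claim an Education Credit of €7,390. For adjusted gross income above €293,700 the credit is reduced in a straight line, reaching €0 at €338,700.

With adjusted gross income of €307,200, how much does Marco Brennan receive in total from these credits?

€8,404

Renter's Relief Credit: 22% of the €27,500 excess over €279,700 is €6,050; credit = €8,525 − €6,050 = €2,475.
Disability Support Credit: income exceeds €301,800 by €5,400, which is 8 full-or-partial €750 increments; reduction = 8 × €28 = €224, leaving €756.
Education Credit: €307,200 is €13,500 into a €45,000 phase-out range, leaving 31,500/45,000 of the credit: €7,390 × 31,500/45,000 = €5,173.
Total: €2,475 + €756 + €5,173 = €8,404.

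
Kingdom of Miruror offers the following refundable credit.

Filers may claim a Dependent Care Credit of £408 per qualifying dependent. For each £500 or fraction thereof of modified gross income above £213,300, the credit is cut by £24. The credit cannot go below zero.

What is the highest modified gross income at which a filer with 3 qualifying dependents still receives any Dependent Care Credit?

£238,300

Full credit = 3 × £408 = £1,224.
After 50 increments the reduction is 50 × £24 = £1,200, leaving £24; one more increment wipes it out. Increment 50 ends at excess 50 × £500 = £25,000, so the highest qualifying income is £213,300 + £25,000 = £238,300.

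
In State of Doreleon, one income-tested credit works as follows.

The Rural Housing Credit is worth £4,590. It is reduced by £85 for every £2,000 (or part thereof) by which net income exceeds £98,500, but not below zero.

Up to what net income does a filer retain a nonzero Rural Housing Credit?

After 53 increments the reduction is 53 × £85 = £4,505, leaving £85; one more increment wipes it out. Increment 53 ends at excess 53 × £2,000 = £106,000, so the highest qualifying income is £98,500 + £106,000 = £204,500.

£204,500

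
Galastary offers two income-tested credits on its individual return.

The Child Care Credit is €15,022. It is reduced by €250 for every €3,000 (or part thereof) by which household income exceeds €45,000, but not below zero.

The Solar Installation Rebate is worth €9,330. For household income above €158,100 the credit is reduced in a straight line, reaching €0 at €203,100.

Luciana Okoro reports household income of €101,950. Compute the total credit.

€19,602

Child Care Credit: income exceeds €45,000 by €56,950, which is 19 full-or-partial €3,000 increments; reduction = 19 × €250 = €4,750, leaving €10,272.
Solar Installation Rebate: €101,950 is at or below the €158,100 threshold, so the full €9,330 applies.
Total: €10,272 + €9,330 = €19,602.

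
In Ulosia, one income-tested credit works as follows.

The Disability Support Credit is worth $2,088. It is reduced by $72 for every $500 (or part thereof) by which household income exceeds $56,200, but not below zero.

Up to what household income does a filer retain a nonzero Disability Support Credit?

$70,200

After 28 increments the reduction is 28 × $72 = $2,016, leaving $72; one more increment wipes it out. Increment 28 ends at excess 28 × $500 = $14,000, so the highest qualifying income is $56,200 + $14,000 = $70,200.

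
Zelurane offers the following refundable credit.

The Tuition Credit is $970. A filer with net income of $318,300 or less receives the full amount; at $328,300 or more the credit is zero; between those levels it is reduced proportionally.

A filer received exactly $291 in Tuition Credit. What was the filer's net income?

$325,300

$291 is 291/970 of the full $970, so 679/970 of the $10,000 range has been used: income = $318,300 + $10,000 × 679/970 = $325,300.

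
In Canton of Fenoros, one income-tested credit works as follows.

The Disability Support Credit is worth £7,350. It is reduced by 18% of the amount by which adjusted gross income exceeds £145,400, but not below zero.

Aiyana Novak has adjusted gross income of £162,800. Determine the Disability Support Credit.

Disability Support Credit: 18% of the £17,400 excess over £145,400 is £3,132; credit = £7,350 − £3,132 = £4,218.

£4,218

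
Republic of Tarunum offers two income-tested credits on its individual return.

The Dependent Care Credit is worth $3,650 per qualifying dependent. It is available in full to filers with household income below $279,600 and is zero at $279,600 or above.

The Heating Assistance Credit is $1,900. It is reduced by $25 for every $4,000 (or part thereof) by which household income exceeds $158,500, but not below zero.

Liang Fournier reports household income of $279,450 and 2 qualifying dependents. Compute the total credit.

$8,425

Dependent Care Credit: base = 2 × $3,650 = $7,300. $279,450 is below the $279,600 cutoff, so the full $7,300 applies.
Heating Assistance Credit: income exceeds $158,500 by $120,950, which is 31 full-or-partial $4,000 increments; reduction = 31 × $25 = $775, leaving $1,125.
Total: $7,300 + $1,125 = $8,425.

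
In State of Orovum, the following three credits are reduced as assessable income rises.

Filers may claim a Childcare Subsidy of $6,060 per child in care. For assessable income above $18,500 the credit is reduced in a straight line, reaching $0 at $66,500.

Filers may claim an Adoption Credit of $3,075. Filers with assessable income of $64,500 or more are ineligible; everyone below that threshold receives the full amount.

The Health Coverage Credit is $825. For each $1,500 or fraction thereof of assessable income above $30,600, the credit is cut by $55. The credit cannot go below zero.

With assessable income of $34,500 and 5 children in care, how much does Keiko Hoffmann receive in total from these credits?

$23,935

Childcare Subsidy: base = 5 × $6,060 = $30,300. $34,500 is $16,000 into a $48,000 phase-out range, leaving 32,000/48,000 of the credit: $30,300 × 32,000/48,000 = $20,200.
Adoption Credit: $34,500 is below the $64,500 cutoff, so the full $3,075 applies.
Health Coverage Credit: income exceeds $30,600 by $3,900, which is 3 full-or-partial $1,500 increments; reduction = 3 × $55 = $165, leaving $660.
Total: $20,200 + $3,075 + $660 = $23,935.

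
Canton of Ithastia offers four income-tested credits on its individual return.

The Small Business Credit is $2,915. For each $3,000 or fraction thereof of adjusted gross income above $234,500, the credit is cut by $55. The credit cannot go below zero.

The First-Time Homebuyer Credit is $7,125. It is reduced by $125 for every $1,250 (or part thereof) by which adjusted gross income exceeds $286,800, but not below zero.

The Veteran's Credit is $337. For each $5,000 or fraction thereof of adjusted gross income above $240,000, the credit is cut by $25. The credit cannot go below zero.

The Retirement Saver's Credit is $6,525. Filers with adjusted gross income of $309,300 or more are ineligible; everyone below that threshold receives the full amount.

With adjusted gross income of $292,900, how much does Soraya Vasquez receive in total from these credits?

$14,902

Small Business Credit: income exceeds $234,500 by $58,400, which is 20 full-or-partial $3,000 increments; reduction = 20 × $55 = $1,100, leaving $1,815.
First-Time Homebuyer Credit: income exceeds $286,800 by $6,100, which is 5 full-or-partial $1,250 increments; reduction = 5 × $125 = $625, leaving $6,500.
Veteran's Credit: income exceeds $240,000 by $52,900, which is 11 full-or-partial $5,000 increments; reduction = 11 × $25 = $275, leaving $62.
Retirement Saver's Credit: $292,900 is below the $309,300 cutoff, so the full $6,525 applies.
Total: $1,815 + $6,500 + $62 + $6,525 = $14,902.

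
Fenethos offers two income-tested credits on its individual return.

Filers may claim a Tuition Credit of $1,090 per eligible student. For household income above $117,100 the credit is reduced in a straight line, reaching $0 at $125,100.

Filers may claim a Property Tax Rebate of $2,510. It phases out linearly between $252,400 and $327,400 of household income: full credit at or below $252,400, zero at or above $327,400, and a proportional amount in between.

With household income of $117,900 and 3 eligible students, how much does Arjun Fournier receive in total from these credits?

Tuition Credit: base = 3 × $1,090 = $3,270. $117,900 is $800 into a $8,000 phase-out range, leaving 7,200/8,000 of the credit: $3,270 × 7,200/8,000 = $2,943.
Property Tax Rebate: $117,900 is at or below the $252,400 threshold, so the full $2,510 applies.
Total: $2,943 + $2,510 = $5,453.

$5,453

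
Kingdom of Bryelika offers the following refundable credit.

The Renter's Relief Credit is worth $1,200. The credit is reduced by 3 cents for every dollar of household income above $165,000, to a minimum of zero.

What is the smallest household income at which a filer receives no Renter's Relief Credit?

$205,000

The credit falls by 3% of each dollar above $165,000, so it reaches zero when the excess is $1,200 / 3% = $40,000: income = $165,000 + $40,000 = $205,000.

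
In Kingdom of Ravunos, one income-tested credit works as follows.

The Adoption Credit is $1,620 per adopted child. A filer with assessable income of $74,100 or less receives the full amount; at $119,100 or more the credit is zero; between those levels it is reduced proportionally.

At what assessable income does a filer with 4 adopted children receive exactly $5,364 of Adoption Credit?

$81,850

Full credit = 4 × $1,620 = $6,480.
$5,364 is 5,364/6,480 of the full $6,480, so 1,116/6,480 of the $45,000 range has been used: income = $74,100 + $45,000 × 1,116/6,480 = $81,850.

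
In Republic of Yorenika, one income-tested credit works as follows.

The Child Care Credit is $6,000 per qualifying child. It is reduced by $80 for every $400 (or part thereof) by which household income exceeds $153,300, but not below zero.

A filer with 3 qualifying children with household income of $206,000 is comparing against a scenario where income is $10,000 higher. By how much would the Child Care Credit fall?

$2,000

At $206,000 — base = 3 × $6,000 = $18,000. income exceeds $153,300 by $52,700, which is 132 full-or-partial $400 increments; reduction = 132 × $80 = $10,560, leaving $7,440.
At $216,000 — base = 3 × $6,000 = $18,000. income exceeds $153,300 by $62,700, which is 157 full-or-partial $400 increments; reduction = 157 × $80 = $12,560, leaving $5,440.
Lost: $7,440 − $5,440 = $2,000.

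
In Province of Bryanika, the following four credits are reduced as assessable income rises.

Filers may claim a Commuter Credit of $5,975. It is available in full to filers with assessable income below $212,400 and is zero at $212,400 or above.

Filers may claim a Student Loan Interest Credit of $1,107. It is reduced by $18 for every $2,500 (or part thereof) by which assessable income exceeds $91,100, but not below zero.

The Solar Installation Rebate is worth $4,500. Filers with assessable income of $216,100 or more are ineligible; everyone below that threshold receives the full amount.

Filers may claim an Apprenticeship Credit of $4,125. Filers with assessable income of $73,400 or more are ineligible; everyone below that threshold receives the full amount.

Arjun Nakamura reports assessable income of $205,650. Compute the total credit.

Commuter Credit: $205,650 is below the $212,400 cutoff, so the full $5,975 applies.
Student Loan Interest Credit: income exceeds $91,100 by $114,550, which is 46 full-or-partial $2,500 increments; reduction = 46 × $18 = $828, leaving $279.
Solar Installation Rebate: $205,650 is below the $216,100 cutoff, so the full $4,500 applies.
Apprenticeship Credit: $205,650 meets or exceeds the $73,400 cutoff, so the credit is $0.
Total: $5,975 + $279 + $4,500 + $0 = $10,754.

$10,754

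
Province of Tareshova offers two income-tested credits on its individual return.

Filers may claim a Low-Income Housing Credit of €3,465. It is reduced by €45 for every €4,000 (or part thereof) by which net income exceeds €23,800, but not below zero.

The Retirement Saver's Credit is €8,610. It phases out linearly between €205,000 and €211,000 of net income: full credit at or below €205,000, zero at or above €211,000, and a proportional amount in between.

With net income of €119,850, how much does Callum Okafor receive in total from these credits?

Low-Income Housing Credit: income exceeds €23,800 by €96,050, which is 25 full-or-partial €4,000 increments; reduction = 25 × €45 = €1,125, leaving €2,340.
Retirement Saver's Credit: €119,850 is at or below the €205,000 threshold, so the full €8,610 applies.
Total: €2,340 + €8,610 = €10,950.

€10,950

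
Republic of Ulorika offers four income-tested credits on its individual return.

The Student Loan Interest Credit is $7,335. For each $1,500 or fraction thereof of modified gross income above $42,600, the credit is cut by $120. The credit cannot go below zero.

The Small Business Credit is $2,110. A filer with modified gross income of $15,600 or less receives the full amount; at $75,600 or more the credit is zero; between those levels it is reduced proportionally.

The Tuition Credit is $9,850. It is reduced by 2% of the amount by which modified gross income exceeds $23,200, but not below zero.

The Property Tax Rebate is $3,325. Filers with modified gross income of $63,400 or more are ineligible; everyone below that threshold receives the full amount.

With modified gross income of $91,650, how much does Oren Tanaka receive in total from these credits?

$11,856

Student Loan Interest Credit: income exceeds $42,600 by $49,050, which is 33 full-or-partial $1,500 increments; reduction = 33 × $120 = $3,960, leaving $3,375.
Small Business Credit: $91,650 is at or above $75,600, so the credit is $0.
Tuition Credit: 2% of the $68,450 excess over $23,200 is $1,369; credit = $9,850 − $1,369 = $8,481.
Property Tax Rebate: $91,650 meets or exceeds the $63,400 cutoff, so the credit is $0.
Total: $3,375 + $0 + $8,481 + $0 = $11,856.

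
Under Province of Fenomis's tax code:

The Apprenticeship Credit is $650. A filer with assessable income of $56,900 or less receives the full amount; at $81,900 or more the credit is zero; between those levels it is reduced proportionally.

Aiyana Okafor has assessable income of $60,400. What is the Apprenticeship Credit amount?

$559

Apprenticeship Credit: $60,400 is $3,500 into a $25,000 phase-out range, leaving 21,500/25,000 of the credit: $650 × 21,500/25,000 = $559.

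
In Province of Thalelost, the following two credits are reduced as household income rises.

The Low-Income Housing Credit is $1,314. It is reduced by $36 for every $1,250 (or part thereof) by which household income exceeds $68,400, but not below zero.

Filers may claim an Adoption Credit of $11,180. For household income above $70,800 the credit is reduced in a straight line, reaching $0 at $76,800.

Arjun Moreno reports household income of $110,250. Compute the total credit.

Low-Income Housing Credit: income exceeds $68,400 by $41,850, which is 34 full-or-partial $1,250 increments; reduction = 34 × $36 = $1,224, leaving $90.
Adoption Credit: $110,250 is at or above $76,800, so the credit is $0.
Total: $90 + $0 = $90.

$90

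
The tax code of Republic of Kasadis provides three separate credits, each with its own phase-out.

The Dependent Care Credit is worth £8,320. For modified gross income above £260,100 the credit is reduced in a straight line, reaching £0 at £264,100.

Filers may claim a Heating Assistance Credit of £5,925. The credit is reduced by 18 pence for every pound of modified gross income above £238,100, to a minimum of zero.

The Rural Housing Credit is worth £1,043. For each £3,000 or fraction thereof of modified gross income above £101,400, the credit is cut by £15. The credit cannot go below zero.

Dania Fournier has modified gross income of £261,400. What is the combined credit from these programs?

£7,580

Dependent Care Credit: £261,400 is £1,300 into a £4,000 phase-out range, leaving 2,700/4,000 of the credit: £8,320 × 2,700/4,000 = £5,616.
Heating Assistance Credit: 18% of the £23,300 excess over £238,100 is £4,194; credit = £5,925 − £4,194 = £1,731.
Rural Housing Credit: income exceeds £101,400 by £160,000, which is 54 full-or-partial £3,000 increments; reduction = 54 × £15 = £810, leaving £233.
Total: £5,616 + £1,731 + £233 = £7,580.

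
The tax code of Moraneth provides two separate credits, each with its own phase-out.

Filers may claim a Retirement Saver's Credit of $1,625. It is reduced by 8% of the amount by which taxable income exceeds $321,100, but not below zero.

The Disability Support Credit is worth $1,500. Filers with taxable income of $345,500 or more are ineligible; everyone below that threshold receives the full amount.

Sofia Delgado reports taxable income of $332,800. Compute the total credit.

Retirement Saver's Credit: 8% of the $11,700 excess over $321,100 is $936; credit = $1,625 − $936 = $689.
Disability Support Credit: $332,800 is below the $345,500 cutoff, so the full $1,500 applies.
Total: $689 + $1,500 = $2,189.

$2,189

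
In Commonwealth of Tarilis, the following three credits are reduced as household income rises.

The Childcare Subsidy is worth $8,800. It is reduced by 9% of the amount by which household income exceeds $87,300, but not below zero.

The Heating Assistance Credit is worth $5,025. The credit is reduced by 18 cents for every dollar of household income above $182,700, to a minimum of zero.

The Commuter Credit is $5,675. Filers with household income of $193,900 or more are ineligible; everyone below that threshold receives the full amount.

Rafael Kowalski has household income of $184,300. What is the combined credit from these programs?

Childcare Subsidy: 9% of the $97,000 excess over $87,300 is $8,730; credit = $8,800 − $8,730 = $70.
Heating Assistance Credit: 18% of the $1,600 excess over $182,700 is $288; credit = $5,025 − $288 = $4,737.
Commuter Credit: $184,300 is below the $193,900 cutoff, so the full $5,675 applies.
Total: $70 + $4,737 + $5,675 = $10,482.

$10,482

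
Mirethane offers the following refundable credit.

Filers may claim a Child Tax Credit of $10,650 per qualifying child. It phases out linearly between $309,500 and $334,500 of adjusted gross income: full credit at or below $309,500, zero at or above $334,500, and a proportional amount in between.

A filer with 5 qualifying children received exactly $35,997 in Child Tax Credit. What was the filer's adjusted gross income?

Full credit = 5 × $10,650 = $53,250.
$35,997 is 35,997/53,250 of the full $53,250, so 17,253/53,250 of the $25,000 range has been used: income = $309,500 + $25,000 × 17,253/53,250 = $317,600.

$317,600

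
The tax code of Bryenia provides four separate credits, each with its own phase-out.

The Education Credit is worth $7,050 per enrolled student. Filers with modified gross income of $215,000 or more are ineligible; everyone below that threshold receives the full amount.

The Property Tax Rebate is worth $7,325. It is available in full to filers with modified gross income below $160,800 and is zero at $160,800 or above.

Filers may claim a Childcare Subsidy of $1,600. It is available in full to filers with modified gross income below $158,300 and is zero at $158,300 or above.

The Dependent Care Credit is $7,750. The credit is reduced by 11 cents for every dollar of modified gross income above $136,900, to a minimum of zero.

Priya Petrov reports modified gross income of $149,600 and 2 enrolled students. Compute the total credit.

$29,378

Education Credit: base = 2 × $7,050 = $14,100. $149,600 is below the $215,000 cutoff, so the full $14,100 applies.
Property Tax Rebate: $149,600 is below the $160,800 cutoff, so the full $7,325 applies.
Childcare Subsidy: $149,600 is below the $158,300 cutoff, so the full $1,600 applies.
Dependent Care Credit: 11% of the $12,700 excess over $136,900 is $1,397; credit = $7,750 − $1,397 = $6,353.
Total: $14,100 + $7,325 + $1,600 + $6,353 = $29,378.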